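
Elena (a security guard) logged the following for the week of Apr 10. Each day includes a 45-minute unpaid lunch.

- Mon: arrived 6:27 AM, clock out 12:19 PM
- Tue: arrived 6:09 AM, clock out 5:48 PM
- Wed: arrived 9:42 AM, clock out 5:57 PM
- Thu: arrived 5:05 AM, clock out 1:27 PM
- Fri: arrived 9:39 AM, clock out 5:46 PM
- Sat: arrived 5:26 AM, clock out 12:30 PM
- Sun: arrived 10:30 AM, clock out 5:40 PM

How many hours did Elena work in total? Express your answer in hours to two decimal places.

51.23 hours

Mon: 6:27 AM–12:19 PM = 5 h 52 min; less 45 min break → 5 h 7 min
Tue: 6:09 AM–5:48 PM = 11 h 39 min; less 45 min break → 10 h 54 min
Wed: 9:42 AM–5:57 PM = 8 h 15 min; less 45 min break → 7 h 30 min
Thu: 5:05 AM–1:27 PM = 8 h 22 min; less 45 min break → 7 h 37 min
Fri: 9:39 AM–5:46 PM = 8 h 7 min; less 45 min break → 7 h 22 min
Sat: 5:26 AM–12:30 PM = 7 h 4 min; less 45 min break → 6 h 19 min
Sun: 10:30 AM–5:40 PM = 7 h 10 min; less 45 min break → 6 h 25 min
Total: 5 h 7 min + 10 h 54 min + 7 h 30 min + 7 h 37 min + 7 h 22 min + 6 h 19 min + 6 h 25 min = 51 h 14 min.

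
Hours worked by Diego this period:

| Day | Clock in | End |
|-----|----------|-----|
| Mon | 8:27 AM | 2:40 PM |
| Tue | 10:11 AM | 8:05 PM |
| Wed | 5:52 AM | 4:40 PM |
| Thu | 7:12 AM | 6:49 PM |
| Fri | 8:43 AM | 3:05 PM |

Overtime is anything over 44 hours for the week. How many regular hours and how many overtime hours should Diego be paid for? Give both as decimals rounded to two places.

Mon: 8:27 AM–2:40 PM = 6 h 13 min
Tue: 10:11 AM–8:05 PM = 9 h 54 min
Wed: 5:52 AM–4:40 PM = 10 h 48 min
Thu: 7:12 AM–6:49 PM = 11 h 37 min
Fri: 8:43 AM–3:05 PM = 6 h 22 min
Total worked: 44 h 54 min = 44.90 h.
Threshold 44 h → overtime 0 h 54 min, regular 44 h 0 min.

Regular 44.00 hours, overtime 0.90 hours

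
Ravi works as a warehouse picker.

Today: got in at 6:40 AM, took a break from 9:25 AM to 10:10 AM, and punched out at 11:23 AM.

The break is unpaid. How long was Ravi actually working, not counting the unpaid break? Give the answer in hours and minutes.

3 h 58 min

Today: 6:40 AM–11:23 AM = 4 h 43 min; less 45 min break → 3 h 58 min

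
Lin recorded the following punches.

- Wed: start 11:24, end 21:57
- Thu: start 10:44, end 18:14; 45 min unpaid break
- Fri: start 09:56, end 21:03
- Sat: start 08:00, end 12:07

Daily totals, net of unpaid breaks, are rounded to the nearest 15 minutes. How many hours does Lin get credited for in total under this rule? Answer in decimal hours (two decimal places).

Wed: 11:24–21:57 = 10 h 33 min → rounds to 10 h 30 min
Thu: 10:44–18:14 = 7 h 30 min − 45 min = 6 h 45 min → rounds to 6 h 45 min
Fri: 09:56–21:03 = 11 h 7 min → rounds to 11 h 0 min
Sat: 08:00–12:07 = 4 h 7 min → rounds to 4 h 0 min
Total credited: 32 h 15 min.

32.25 hours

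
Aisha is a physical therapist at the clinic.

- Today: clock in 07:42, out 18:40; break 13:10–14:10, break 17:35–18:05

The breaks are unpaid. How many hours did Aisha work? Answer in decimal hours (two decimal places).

Today: 07:42–18:40 = 10 h 58 min; less 90 min break → 9 h 28 min

9.47 hours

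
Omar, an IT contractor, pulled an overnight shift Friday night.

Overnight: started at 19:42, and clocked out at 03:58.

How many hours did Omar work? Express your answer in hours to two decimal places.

Overnight: 19:42 → midnight = 4 h 18 min; midnight → 03:58 = 3 h 58 min; span 8 h 16 min

8.27 hours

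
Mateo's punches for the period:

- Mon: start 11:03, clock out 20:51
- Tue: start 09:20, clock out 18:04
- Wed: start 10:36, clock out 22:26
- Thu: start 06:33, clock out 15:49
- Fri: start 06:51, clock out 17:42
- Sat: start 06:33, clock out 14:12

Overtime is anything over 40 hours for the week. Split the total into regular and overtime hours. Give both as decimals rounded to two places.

Mon: 11:03–20:51 = 9 h 48 min
Tue: 09:20–18:04 = 8 h 44 min
Wed: 10:36–22:26 = 11 h 50 min
Thu: 06:33–15:49 = 9 h 16 min
Fri: 06:51–17:42 = 10 h 51 min
Sat: 06:33–14:12 = 7 h 39 min
Total worked: 58 h 8 min = 58.13 h.
Threshold 40 h → overtime 18 h 8 min, regular 40 h 0 min.

Regular 40.00 hours, overtime 18.13 hours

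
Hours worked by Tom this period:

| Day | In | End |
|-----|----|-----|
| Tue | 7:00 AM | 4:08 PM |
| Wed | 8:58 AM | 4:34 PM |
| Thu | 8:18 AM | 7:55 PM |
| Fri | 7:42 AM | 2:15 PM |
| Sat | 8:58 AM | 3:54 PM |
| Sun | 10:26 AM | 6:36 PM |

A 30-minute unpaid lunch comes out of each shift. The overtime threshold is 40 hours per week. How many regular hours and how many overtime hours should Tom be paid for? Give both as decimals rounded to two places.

Regular 40.00 hours, overtime 7.00 hours

Tue: 7:00 AM–4:08 PM = 9 h 8 min; less 30 min break → 8 h 38 min
Wed: 8:58 AM–4:34 PM = 7 h 36 min; less 30 min break → 7 h 6 min
Thu: 8:18 AM–7:55 PM = 11 h 37 min; less 30 min break → 11 h 7 min
Fri: 7:42 AM–2:15 PM = 6 h 33 min; less 30 min break → 6 h 3 min
Sat: 8:58 AM–3:54 PM = 6 h 56 min; less 30 min break → 6 h 26 min
Sun: 10:26 AM–6:36 PM = 8 h 10 min; less 30 min break → 7 h 40 min
Total worked: 47 h 0 min = 47.00 h.
Threshold 40 h → overtime 7 h 0 min, regular 40 h 0 min.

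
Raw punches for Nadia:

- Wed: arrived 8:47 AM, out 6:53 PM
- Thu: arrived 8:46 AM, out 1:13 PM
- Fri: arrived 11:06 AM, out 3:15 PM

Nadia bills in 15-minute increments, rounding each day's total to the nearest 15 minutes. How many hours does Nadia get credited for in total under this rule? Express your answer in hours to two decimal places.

18.75 hours

Wed: 8:47 AM–6:53 PM = 10 h 6 min → rounds to 10 h 0 min
Thu: 8:46 AM–1:13 PM = 4 h 27 min → rounds to 4 h 30 min
Fri: 11:06 AM–3:15 PM = 4 h 9 min → rounds to 4 h 15 min
Total credited: 18 h 45 min.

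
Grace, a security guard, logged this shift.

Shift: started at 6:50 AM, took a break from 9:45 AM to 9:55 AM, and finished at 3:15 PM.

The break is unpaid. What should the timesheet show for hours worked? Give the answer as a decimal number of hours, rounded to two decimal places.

Shift: 6:50 AM–3:15 PM = 8 h 25 min; less 10 min break → 8 h 15 min

8.25 hours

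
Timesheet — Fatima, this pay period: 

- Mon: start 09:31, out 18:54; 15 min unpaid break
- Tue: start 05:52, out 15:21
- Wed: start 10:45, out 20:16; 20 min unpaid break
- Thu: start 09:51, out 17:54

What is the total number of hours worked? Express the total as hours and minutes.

Mon: 09:31–18:54 = 9 h 23 min; less 15 min break → 9 h 8 min
Tue: 05:52–15:21 = 9 h 29 min
Wed: 10:45–20:16 = 9 h 31 min; less 20 min break → 9 h 11 min
Thu: 09:51–17:54 = 8 h 3 min
Total: 9 h 8 min + 9 h 29 min + 9 h 11 min + 8 h 3 min = 35 h 51 min.

35 h 51 min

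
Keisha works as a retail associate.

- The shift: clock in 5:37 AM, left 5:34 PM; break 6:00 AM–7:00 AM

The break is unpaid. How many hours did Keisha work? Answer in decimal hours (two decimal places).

The shift: 5:37 AM–5:34 PM = 11 h 57 min; less 60 min break → 10 h 57 min

10.95 hours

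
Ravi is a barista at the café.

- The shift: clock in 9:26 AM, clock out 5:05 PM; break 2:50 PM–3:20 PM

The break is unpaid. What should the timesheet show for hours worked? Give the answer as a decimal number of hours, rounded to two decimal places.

7.15 hours

The shift: 9:26 AM–5:05 PM = 7 h 39 min; less 30 min break → 7 h 9 min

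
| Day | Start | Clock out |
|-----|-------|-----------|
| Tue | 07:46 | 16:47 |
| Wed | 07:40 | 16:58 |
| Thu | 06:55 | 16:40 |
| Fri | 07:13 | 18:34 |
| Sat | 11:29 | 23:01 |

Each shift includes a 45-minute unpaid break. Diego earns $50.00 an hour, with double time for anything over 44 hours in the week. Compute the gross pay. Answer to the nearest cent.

$2520.00

Tue: 07:46–16:47 = 9 h 1 min; less 45 min break → 8 h 16 min
Wed: 07:40–16:58 = 9 h 18 min; less 45 min break → 8 h 33 min
Thu: 06:55–16:40 = 9 h 45 min; less 45 min break → 9 h 0 min
Fri: 07:13–18:34 = 11 h 21 min; less 45 min break → 10 h 36 min
Sat: 11:29–23:01 = 11 h 32 min; less 45 min break → 10 h 47 min
Total worked: 47 h 12 min = 2832 min.
Regular 44 h 0 min = 2640 min at $50.00/h; overtime 3 h 12 min = 192 min at $100.00/h.
Pay = (2640 × $50.00 + 192 × $100.00) ÷ 60 = $2520.00.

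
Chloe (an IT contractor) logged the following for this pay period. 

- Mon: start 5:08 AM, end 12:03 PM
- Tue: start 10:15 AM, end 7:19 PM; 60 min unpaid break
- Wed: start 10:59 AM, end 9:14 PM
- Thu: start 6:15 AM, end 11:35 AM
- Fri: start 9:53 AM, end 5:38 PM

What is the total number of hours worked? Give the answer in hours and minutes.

38 h 19 min

Mon: 5:08 AM–12:03 PM = 6 h 55 min
Tue: 10:15 AM–7:19 PM = 9 h 4 min; less 60 min break → 8 h 4 min
Wed: 10:59 AM–9:14 PM = 10 h 15 min
Thu: 6:15 AM–11:35 AM = 5 h 20 min
Fri: 9:53 AM–5:38 PM = 7 h 45 min
Total: 6 h 55 min + 8 h 4 min + 10 h 15 min + 5 h 20 min + 7 h 45 min = 38 h 19 min.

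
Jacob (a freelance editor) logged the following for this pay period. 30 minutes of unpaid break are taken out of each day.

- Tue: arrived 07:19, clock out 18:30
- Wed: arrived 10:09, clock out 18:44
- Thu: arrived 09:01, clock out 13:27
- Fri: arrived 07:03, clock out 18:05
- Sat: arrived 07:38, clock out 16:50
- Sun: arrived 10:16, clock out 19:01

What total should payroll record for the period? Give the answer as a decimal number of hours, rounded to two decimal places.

50.18 hours

Tue: 07:19–18:30 = 11 h 11 min; less 30 min break → 10 h 41 min
Wed: 10:09–18:44 = 8 h 35 min; less 30 min break → 8 h 5 min
Thu: 09:01–13:27 = 4 h 26 min; less 30 min break → 3 h 56 min
Fri: 07:03–18:05 = 11 h 2 min; less 30 min break → 10 h 32 min
Sat: 07:38–16:50 = 9 h 12 min; less 30 min break → 8 h 42 min
Sun: 10:16–19:01 = 8 h 45 min; less 30 min break → 8 h 15 min
Total: 10 h 41 min + 8 h 5 min + 3 h 56 min + 10 h 32 min + 8 h 42 min + 8 h 15 min = 50 h 11 min.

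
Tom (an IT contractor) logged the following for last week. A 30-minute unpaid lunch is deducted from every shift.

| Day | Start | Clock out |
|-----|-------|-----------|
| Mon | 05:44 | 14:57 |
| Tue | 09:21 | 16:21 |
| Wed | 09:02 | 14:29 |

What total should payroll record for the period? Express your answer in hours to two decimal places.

20.17 hours

Mon: 05:44–14:57 = 9 h 13 min; less 30 min break → 8 h 43 min
Tue: 09:21–16:21 = 7 h 0 min; less 30 min break → 6 h 30 min
Wed: 09:02–14:29 = 5 h 27 min; less 30 min break → 4 h 57 min
Total: 8 h 43 min + 6 h 30 min + 4 h 57 min = 20 h 10 min.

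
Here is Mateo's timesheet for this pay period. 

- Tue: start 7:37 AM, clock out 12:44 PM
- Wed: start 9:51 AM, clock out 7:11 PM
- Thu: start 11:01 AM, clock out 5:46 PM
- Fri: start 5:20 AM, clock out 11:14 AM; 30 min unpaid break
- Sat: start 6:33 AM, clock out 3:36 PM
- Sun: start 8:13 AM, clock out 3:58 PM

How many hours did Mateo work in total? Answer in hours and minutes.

Tue: 7:37 AM–12:44 PM = 5 h 7 min
Wed: 9:51 AM–7:11 PM = 9 h 20 min
Thu: 11:01 AM–5:46 PM = 6 h 45 min
Fri: 5:20 AM–11:14 AM = 5 h 54 min; less 30 min break → 5 h 24 min
Sat: 6:33 AM–3:36 PM = 9 h 3 min
Sun: 8:13 AM–3:58 PM = 7 h 45 min
Total: 5 h 7 min + 9 h 20 min + 6 h 45 min + 5 h 24 min + 9 h 3 min + 7 h 45 min = 43 h 24 min.

43 h 24 min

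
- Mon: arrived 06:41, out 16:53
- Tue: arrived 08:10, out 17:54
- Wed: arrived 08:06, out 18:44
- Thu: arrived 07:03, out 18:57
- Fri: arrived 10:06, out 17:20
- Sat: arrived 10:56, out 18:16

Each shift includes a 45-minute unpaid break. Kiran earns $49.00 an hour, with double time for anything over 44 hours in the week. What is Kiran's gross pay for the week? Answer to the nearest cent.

$2992.27

Mon: 06:41–16:53 = 10 h 12 min; less 45 min break → 9 h 27 min
Tue: 08:10–17:54 = 9 h 44 min; less 45 min break → 8 h 59 min
Wed: 08:06–18:44 = 10 h 38 min; less 45 min break → 9 h 53 min
Thu: 07:03–18:57 = 11 h 54 min; less 45 min break → 11 h 9 min
Fri: 10:06–17:20 = 7 h 14 min; less 45 min break → 6 h 29 min
Sat: 10:56–18:16 = 7 h 20 min; less 45 min break → 6 h 35 min
Total worked: 52 h 32 min = 3152 min.
Regular 44 h 0 min = 2640 min at $49.00/h; overtime 8 h 32 min = 512 min at $98.00/h.
Pay = (2640 × $49.00 + 512 × $98.00) ÷ 60 = $2992.27.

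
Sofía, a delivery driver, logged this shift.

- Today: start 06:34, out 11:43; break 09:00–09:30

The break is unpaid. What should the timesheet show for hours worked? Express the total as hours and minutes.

4 h 39 min

Today: 06:34–11:43 = 5 h 9 min; less 30 min break → 4 h 39 min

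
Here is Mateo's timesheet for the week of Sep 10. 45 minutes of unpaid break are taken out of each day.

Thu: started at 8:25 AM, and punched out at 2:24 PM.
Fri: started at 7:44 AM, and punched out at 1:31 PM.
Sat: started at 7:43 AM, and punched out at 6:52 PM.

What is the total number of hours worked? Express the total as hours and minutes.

Thu: 8:25 AM–2:24 PM = 5 h 59 min; less 45 min break → 5 h 14 min
Fri: 7:44 AM–1:31 PM = 5 h 47 min; less 45 min break → 5 h 2 min
Sat: 7:43 AM–6:52 PM = 11 h 9 min; less 45 min break → 10 h 24 min
Total: 5 h 14 min + 5 h 2 min + 10 h 24 min = 20 h 40 min.

20 h 40 min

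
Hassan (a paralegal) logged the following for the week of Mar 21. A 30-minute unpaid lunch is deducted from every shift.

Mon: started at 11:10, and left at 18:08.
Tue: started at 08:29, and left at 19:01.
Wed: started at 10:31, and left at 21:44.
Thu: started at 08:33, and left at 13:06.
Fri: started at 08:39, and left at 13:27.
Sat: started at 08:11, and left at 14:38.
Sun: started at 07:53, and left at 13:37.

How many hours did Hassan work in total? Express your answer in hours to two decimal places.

Mon: 11:10–18:08 = 6 h 58 min; less 30 min break → 6 h 28 min
Tue: 08:29–19:01 = 10 h 32 min; less 30 min break → 10 h 2 min
Wed: 10:31–21:44 = 11 h 13 min; less 30 min break → 10 h 43 min
Thu: 08:33–13:06 = 4 h 33 min; less 30 min break → 4 h 3 min
Fri: 08:39–13:27 = 4 h 48 min; less 30 min break → 4 h 18 min
Sat: 08:11–14:38 = 6 h 27 min; less 30 min break → 5 h 57 min
Sun: 07:53–13:37 = 5 h 44 min; less 30 min break → 5 h 14 min
Total: 6 h 28 min + 10 h 2 min + 10 h 43 min + 4 h 3 min + 4 h 18 min + 5 h 57 min + 5 h 14 min = 46 h 45 min.

46.75 hours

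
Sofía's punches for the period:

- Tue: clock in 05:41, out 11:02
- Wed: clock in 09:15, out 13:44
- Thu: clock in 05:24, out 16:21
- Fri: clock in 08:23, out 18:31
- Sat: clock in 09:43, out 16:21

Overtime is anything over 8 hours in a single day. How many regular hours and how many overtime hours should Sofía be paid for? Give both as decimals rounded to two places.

Tue: 05:41–11:02 = 5 h 21 min
Wed: 09:15–13:44 = 4 h 29 min
Thu: 05:24–16:21 = 10 h 57 min
Fri: 08:23–18:31 = 10 h 8 min
Sat: 09:43–16:21 = 6 h 38 min
Tue reg 5 h 21 min / OT 0 h 0 min; Wed reg 4 h 29 min / OT 0 h 0 min; Thu reg 8 h 0 min / OT 2 h 57 min; Fri reg 8 h 0 min / OT 2 h 8 min; Sat reg 6 h 38 min / OT 0 h 0 min.
Totals: regular 32 h 28 min, overtime 5 h 5 min.

Regular 32.47 hours, overtime 5.08 hours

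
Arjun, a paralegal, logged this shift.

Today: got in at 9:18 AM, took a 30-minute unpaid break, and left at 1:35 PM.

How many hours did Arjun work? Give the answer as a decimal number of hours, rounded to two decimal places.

3.78 hours

Today: 9:18 AM–1:35 PM = 4 h 17 min; less 30 min break → 3 h 47 min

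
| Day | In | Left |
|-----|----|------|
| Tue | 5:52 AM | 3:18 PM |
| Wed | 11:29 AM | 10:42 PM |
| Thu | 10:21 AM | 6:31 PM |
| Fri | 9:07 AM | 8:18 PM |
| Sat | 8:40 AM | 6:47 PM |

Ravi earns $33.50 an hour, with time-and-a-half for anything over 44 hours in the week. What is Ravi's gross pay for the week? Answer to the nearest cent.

$1781.36

Tue: 5:52 AM–3:18 PM = 9 h 26 min
Wed: 11:29 AM–10:42 PM = 11 h 13 min
Thu: 10:21 AM–6:31 PM = 8 h 10 min
Fri: 9:07 AM–8:18 PM = 11 h 11 min
Sat: 8:40 AM–6:47 PM = 10 h 7 min
Total worked: 50 h 7 min = 3007 min.
Regular 44 h 0 min = 2640 min at $33.50/h; overtime 6 h 7 min = 367 min at $50.25/h.
Pay = (2640 × $33.50 + 367 × $50.25) ÷ 60 = $1781.36.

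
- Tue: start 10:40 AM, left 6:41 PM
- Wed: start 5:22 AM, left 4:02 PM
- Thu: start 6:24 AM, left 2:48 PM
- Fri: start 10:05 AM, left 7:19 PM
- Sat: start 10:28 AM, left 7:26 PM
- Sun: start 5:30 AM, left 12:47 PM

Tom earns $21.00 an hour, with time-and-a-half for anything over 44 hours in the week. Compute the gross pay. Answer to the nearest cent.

$1193.85

Tue: 10:40 AM–6:41 PM = 8 h 1 min
Wed: 5:22 AM–4:02 PM = 10 h 40 min
Thu: 6:24 AM–2:48 PM = 8 h 24 min
Fri: 10:05 AM–7:19 PM = 9 h 14 min
Sat: 10:28 AM–7:26 PM = 8 h 58 min
Sun: 5:30 AM–12:47 PM = 7 h 17 min
Total worked: 52 h 34 min = 3154 min.
Regular 44 h 0 min = 2640 min at $21.00/h; overtime 8 h 34 min = 514 min at $31.50/h.
Pay = (2640 × $21.00 + 514 × $31.50) ÷ 60 = $1193.85.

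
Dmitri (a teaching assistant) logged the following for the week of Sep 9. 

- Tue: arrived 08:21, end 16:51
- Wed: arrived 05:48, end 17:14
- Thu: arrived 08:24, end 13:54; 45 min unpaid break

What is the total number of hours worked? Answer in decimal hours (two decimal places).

24.68 hours

Tue: 08:21–16:51 = 8 h 30 min
Wed: 05:48–17:14 = 11 h 26 min
Thu: 08:24–13:54 = 5 h 30 min; less 45 min break → 4 h 45 min
Total: 8 h 30 min + 11 h 26 min + 4 h 45 min = 24 h 41 min.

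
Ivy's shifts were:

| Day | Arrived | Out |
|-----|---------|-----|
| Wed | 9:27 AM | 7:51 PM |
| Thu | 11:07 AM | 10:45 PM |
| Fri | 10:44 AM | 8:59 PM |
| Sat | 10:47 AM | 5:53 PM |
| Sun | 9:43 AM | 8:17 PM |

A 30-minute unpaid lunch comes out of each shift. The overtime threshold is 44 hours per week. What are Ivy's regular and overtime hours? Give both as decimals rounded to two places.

Wed: 9:27 AM–7:51 PM = 10 h 24 min; less 30 min break → 9 h 54 min
Thu: 11:07 AM–10:45 PM = 11 h 38 min; less 30 min break → 11 h 8 min
Fri: 10:44 AM–8:59 PM = 10 h 15 min; less 30 min break → 9 h 45 min
Sat: 10:47 AM–5:53 PM = 7 h 6 min; less 30 min break → 6 h 36 min
Sun: 9:43 AM–8:17 PM = 10 h 34 min; less 30 min break → 10 h 4 min
Total worked: 47 h 27 min = 47.45 h.
Threshold 44 h → overtime 3 h 27 min, regular 44 h 0 min.

Regular 44.00 hours, overtime 3.45 hours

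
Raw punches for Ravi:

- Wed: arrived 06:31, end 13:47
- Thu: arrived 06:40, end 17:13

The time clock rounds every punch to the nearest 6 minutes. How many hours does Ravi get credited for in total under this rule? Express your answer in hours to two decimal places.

17.80 hours

Wed: in 06:31→06:30, out 13:47→13:48; 7 h 18 min
Thu: in 06:40→06:42, out 17:13→17:12; 10 h 30 min
Total credited: 17 h 48 min.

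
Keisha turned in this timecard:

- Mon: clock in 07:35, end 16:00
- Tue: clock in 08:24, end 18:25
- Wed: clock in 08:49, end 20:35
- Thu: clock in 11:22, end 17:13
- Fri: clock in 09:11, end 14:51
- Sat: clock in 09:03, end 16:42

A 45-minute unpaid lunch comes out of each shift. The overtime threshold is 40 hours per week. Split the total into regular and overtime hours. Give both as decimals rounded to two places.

Mon: 07:35–16:00 = 8 h 25 min; less 45 min break → 7 h 40 min
Tue: 08:24–18:25 = 10 h 1 min; less 45 min break → 9 h 16 min
Wed: 08:49–20:35 = 11 h 46 min; less 45 min break → 11 h 1 min
Thu: 11:22–17:13 = 5 h 51 min; less 45 min break → 5 h 6 min
Fri: 09:11–14:51 = 5 h 40 min; less 45 min break → 4 h 55 min
Sat: 09:03–16:42 = 7 h 39 min; less 45 min break → 6 h 54 min
Total worked: 44 h 52 min = 44.87 h.
Threshold 40 h → overtime 4 h 52 min, regular 40 h 0 min.

Regular 40.00 hours, overtime 4.87 hours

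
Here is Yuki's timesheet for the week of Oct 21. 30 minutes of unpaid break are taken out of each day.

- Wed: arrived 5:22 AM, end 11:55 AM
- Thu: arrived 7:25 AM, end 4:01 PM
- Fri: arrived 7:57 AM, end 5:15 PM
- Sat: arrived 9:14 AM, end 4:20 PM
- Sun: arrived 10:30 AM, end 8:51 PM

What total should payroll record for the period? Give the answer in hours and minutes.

39 h 24 min

Wed: 5:22 AM–11:55 AM = 6 h 33 min; less 30 min break → 6 h 3 min
Thu: 7:25 AM–4:01 PM = 8 h 36 min; less 30 min break → 8 h 6 min
Fri: 7:57 AM–5:15 PM = 9 h 18 min; less 30 min break → 8 h 48 min
Sat: 9:14 AM–4:20 PM = 7 h 6 min; less 30 min break → 6 h 36 min
Sun: 10:30 AM–8:51 PM = 10 h 21 min; less 30 min break → 9 h 51 min
Total: 6 h 3 min + 8 h 6 min + 8 h 48 min + 6 h 36 min + 9 h 51 min = 39 h 24 min.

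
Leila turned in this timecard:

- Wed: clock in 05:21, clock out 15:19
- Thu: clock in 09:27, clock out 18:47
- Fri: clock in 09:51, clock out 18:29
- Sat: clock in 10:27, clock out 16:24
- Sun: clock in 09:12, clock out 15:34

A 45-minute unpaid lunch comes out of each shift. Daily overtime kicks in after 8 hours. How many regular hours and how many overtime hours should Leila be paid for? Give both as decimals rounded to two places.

Regular 34.70 hours, overtime 1.80 hours

Wed: 05:21–15:19 = 9 h 58 min; less 45 min break → 9 h 13 min
Thu: 09:27–18:47 = 9 h 20 min; less 45 min break → 8 h 35 min
Fri: 09:51–18:29 = 8 h 38 min; less 45 min break → 7 h 53 min
Sat: 10:27–16:24 = 5 h 57 min; less 45 min break → 5 h 12 min
Sun: 09:12–15:34 = 6 h 22 min; less 45 min break → 5 h 37 min
Wed reg 8 h 0 min / OT 1 h 13 min; Thu reg 8 h 0 min / OT 0 h 35 min; Fri reg 7 h 53 min / OT 0 h 0 min; Sat reg 5 h 12 min / OT 0 h 0 min; Sun reg 5 h 37 min / OT 0 h 0 min.
Totals: regular 34 h 42 min, overtime 1 h 48 min.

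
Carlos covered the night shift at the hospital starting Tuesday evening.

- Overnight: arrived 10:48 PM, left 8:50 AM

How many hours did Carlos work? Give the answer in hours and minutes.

Overnight: 10:48 PM → midnight = 1 h 12 min; midnight → 8:50 AM = 8 h 50 min; span 10 h 2 min

10 h 2 min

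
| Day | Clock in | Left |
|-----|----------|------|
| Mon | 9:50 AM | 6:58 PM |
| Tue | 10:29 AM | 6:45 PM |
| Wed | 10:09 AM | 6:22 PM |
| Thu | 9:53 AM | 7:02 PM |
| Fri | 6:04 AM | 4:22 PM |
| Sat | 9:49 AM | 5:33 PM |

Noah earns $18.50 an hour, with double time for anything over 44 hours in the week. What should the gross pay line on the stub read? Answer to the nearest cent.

Mon: 9:50 AM–6:58 PM = 9 h 8 min
Tue: 10:29 AM–6:45 PM = 8 h 16 min
Wed: 10:09 AM–6:22 PM = 8 h 13 min
Thu: 9:53 AM–7:02 PM = 9 h 9 min
Fri: 6:04 AM–4:22 PM = 10 h 18 min
Sat: 9:49 AM–5:33 PM = 7 h 44 min
Total worked: 52 h 48 min = 3168 min.
Regular 44 h 0 min = 2640 min at $18.50/h; overtime 8 h 48 min = 528 min at $37.00/h.
Pay = (2640 × $18.50 + 528 × $37.00) ÷ 60 = $1139.60.

$1139.60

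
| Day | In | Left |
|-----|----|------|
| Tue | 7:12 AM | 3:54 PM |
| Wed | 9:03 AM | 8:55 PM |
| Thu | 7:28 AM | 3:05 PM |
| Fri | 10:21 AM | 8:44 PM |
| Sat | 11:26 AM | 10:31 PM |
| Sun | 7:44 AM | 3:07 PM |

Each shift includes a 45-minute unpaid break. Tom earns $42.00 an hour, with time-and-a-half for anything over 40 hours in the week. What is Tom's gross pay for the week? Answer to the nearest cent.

$2469.60

Tue: 7:12 AM–3:54 PM = 8 h 42 min; less 45 min break → 7 h 57 min
Wed: 9:03 AM–8:55 PM = 11 h 52 min; less 45 min break → 11 h 7 min
Thu: 7:28 AM–3:05 PM = 7 h 37 min; less 45 min break → 6 h 52 min
Fri: 10:21 AM–8:44 PM = 10 h 23 min; less 45 min break → 9 h 38 min
Sat: 11:26 AM–10:31 PM = 11 h 5 min; less 45 min break → 10 h 20 min
Sun: 7:44 AM–3:07 PM = 7 h 23 min; less 45 min break → 6 h 38 min
Total worked: 52 h 32 min = 3152 min.
Regular 40 h 0 min = 2400 min at $42.00/h; overtime 12 h 32 min = 752 min at $63.00/h.
Pay = (2400 × $42.00 + 752 × $63.00) ÷ 60 = $2469.60.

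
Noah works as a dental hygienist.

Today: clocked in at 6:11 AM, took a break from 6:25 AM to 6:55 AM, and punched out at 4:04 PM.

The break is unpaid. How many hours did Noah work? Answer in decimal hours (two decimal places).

9.38 hours

Today: 6:11 AM–4:04 PM = 9 h 53 min; less 30 min break → 9 h 23 min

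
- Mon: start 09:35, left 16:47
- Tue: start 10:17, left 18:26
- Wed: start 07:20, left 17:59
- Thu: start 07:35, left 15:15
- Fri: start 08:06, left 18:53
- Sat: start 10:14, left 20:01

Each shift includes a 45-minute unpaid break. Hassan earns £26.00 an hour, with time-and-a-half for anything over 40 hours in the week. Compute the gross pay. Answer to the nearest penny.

Mon: 09:35–16:47 = 7 h 12 min; less 45 min break → 6 h 27 min
Tue: 10:17–18:26 = 8 h 9 min; less 45 min break → 7 h 24 min
Wed: 07:20–17:59 = 10 h 39 min; less 45 min break → 9 h 54 min
Thu: 07:35–15:15 = 7 h 40 min; less 45 min break → 6 h 55 min
Fri: 08:06–18:53 = 10 h 47 min; less 45 min break → 10 h 2 min
Sat: 10:14–20:01 = 9 h 47 min; less 45 min break → 9 h 2 min
Total worked: 49 h 44 min = 2984 min.
Regular 40 h 0 min = 2400 min at £26.00/h; overtime 9 h 44 min = 584 min at £39.00/h.
Pay = (2400 × £26.00 + 584 × £39.00) ÷ 60 = £1419.60.

£1419.60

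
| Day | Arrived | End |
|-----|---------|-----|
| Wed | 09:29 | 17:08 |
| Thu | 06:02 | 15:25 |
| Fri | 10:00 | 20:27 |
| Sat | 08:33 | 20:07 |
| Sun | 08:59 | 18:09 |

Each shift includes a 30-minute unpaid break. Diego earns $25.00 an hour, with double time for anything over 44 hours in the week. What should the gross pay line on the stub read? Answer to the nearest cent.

$1185.83

Wed: 09:29–17:08 = 7 h 39 min; less 30 min break → 7 h 9 min
Thu: 06:02–15:25 = 9 h 23 min; less 30 min break → 8 h 53 min
Fri: 10:00–20:27 = 10 h 27 min; less 30 min break → 9 h 57 min
Sat: 08:33–20:07 = 11 h 34 min; less 30 min break → 11 h 4 min
Sun: 08:59–18:09 = 9 h 10 min; less 30 min break → 8 h 40 min
Total worked: 45 h 43 min = 2743 min.
Regular 44 h 0 min = 2640 min at $25.00/h; overtime 1 h 43 min = 103 min at $50.00/h.
Pay = (2640 × $25.00 + 103 × $50.00) ÷ 60 = $1185.83.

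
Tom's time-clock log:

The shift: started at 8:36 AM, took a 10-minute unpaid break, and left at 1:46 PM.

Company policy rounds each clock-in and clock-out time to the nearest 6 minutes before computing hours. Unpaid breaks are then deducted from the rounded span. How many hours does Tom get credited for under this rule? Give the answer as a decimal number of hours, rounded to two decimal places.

The shift: in 8:36 AM→8:36 AM, out 1:46 PM→1:48 PM; 5 h 12 min − 10 min = 5 h 2 min

5.03 hours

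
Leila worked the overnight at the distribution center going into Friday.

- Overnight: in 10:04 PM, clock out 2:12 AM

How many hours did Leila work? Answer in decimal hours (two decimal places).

Overnight: 10:04 PM → midnight = 1 h 56 min; midnight → 2:12 AM = 2 h 12 min; span 4 h 8 min

4.13 hours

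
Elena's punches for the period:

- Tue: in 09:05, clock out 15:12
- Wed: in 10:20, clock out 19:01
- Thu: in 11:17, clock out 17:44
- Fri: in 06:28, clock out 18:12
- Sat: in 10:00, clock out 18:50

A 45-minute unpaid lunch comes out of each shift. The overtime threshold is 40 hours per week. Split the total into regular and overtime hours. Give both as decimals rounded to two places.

Regular 38.07 hours, overtime 0.00 hours

Tue: 09:05–15:12 = 6 h 7 min; less 45 min break → 5 h 22 min
Wed: 10:20–19:01 = 8 h 41 min; less 45 min break → 7 h 56 min
Thu: 11:17–17:44 = 6 h 27 min; less 45 min break → 5 h 42 min
Fri: 06:28–18:12 = 11 h 44 min; less 45 min break → 10 h 59 min
Sat: 10:00–18:50 = 8 h 50 min; less 45 min break → 8 h 5 min
Total worked: 38 h 4 min = 38.07 h.
Threshold 40 h → overtime 0 h 0 min, regular 38 h 4 min.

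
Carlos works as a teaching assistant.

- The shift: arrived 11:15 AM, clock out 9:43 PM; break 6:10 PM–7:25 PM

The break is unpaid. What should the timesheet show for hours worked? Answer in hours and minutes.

9 h 13 min

The shift: 11:15 AM–9:43 PM = 10 h 28 min; less 75 min break → 9 h 13 min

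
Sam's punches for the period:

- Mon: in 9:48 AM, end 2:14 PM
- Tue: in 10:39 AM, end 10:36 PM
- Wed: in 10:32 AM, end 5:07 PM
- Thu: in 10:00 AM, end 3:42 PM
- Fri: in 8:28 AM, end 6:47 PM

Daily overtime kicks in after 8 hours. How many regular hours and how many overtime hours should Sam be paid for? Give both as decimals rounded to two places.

Regular 32.72 hours, overtime 6.27 hours

Mon: 9:48 AM–2:14 PM = 4 h 26 min
Tue: 10:39 AM–10:36 PM = 11 h 57 min
Wed: 10:32 AM–5:07 PM = 6 h 35 min
Thu: 10:00 AM–3:42 PM = 5 h 42 min
Fri: 8:28 AM–6:47 PM = 10 h 19 min
Mon reg 4 h 26 min / OT 0 h 0 min; Tue reg 8 h 0 min / OT 3 h 57 min; Wed reg 6 h 35 min / OT 0 h 0 min; Thu reg 5 h 42 min / OT 0 h 0 min; Fri reg 8 h 0 min / OT 2 h 19 min.
Totals: regular 32 h 43 min, overtime 6 h 16 min.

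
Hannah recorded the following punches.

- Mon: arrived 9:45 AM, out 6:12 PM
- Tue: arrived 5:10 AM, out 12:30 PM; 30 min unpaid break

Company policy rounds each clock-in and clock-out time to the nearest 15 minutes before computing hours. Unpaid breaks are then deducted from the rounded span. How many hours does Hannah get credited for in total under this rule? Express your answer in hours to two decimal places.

Mon: in 9:45 AM→9:45 AM, out 6:12 PM→6:15 PM; 8 h 30 min
Tue: in 5:10 AM→5:15 AM, out 12:30 PM→12:30 PM; 7 h 15 min − 30 min = 6 h 45 min
Total credited: 15 h 15 min.

15.25 hours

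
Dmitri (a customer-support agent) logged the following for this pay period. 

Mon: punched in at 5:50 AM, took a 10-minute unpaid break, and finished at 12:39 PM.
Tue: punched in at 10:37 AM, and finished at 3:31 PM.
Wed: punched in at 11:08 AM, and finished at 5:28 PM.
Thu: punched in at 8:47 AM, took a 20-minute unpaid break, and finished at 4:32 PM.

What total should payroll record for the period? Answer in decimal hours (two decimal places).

25.30 hours

Mon: 5:50 AM–12:39 PM = 6 h 49 min; less 10 min break → 6 h 39 min
Tue: 10:37 AM–3:31 PM = 4 h 54 min
Wed: 11:08 AM–5:28 PM = 6 h 20 min
Thu: 8:47 AM–4:32 PM = 7 h 45 min; less 20 min break → 7 h 25 min
Total: 6 h 39 min + 4 h 54 min + 6 h 20 min + 7 h 25 min = 25 h 18 min.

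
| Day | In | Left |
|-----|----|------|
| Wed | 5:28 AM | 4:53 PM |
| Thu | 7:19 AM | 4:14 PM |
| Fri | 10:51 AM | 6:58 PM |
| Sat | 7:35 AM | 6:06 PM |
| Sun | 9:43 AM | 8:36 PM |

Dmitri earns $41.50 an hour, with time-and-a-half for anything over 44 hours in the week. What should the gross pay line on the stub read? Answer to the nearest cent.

Wed: 5:28 AM–4:53 PM = 11 h 25 min
Thu: 7:19 AM–4:14 PM = 8 h 55 min
Fri: 10:51 AM–6:58 PM = 8 h 7 min
Sat: 7:35 AM–6:06 PM = 10 h 31 min
Sun: 9:43 AM–8:36 PM = 10 h 53 min
Total worked: 49 h 51 min = 2991 min.
Regular 44 h 0 min = 2640 min at $41.50/h; overtime 5 h 51 min = 351 min at $62.25/h.
Pay = (2640 × $41.50 + 351 × $62.25) ÷ 60 = $2190.16.

$2190.16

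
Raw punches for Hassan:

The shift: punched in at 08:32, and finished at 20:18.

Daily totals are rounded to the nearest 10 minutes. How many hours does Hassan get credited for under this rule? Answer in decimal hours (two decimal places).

11.83 hours

The shift: 08:32–20:18 = 11 h 46 min → rounds to 11 h 50 min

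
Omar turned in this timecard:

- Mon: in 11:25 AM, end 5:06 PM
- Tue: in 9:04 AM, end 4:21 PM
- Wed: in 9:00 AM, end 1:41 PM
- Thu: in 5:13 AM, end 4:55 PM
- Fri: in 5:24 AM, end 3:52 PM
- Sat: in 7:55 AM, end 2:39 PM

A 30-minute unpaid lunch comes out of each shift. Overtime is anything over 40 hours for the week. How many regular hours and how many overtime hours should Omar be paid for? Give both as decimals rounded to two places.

Mon: 11:25 AM–5:06 PM = 5 h 41 min; less 30 min break → 5 h 11 min
Tue: 9:04 AM–4:21 PM = 7 h 17 min; less 30 min break → 6 h 47 min
Wed: 9:00 AM–1:41 PM = 4 h 41 min; less 30 min break → 4 h 11 min
Thu: 5:13 AM–4:55 PM = 11 h 42 min; less 30 min break → 11 h 12 min
Fri: 5:24 AM–3:52 PM = 10 h 28 min; less 30 min break → 9 h 58 min
Sat: 7:55 AM–2:39 PM = 6 h 44 min; less 30 min break → 6 h 14 min
Total worked: 43 h 33 min = 43.55 h.
Threshold 40 h → overtime 3 h 33 min, regular 40 h 0 min.

Regular 40.00 hours, overtime 3.55 hours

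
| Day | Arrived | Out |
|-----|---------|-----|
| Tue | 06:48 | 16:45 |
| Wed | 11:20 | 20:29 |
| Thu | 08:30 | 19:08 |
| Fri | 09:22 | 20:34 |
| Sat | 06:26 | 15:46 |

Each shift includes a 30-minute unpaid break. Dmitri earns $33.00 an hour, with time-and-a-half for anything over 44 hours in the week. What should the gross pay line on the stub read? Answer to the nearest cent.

$1638.45

Tue: 06:48–16:45 = 9 h 57 min; less 30 min break → 9 h 27 min
Wed: 11:20–20:29 = 9 h 9 min; less 30 min break → 8 h 39 min
Thu: 08:30–19:08 = 10 h 38 min; less 30 min break → 10 h 8 min
Fri: 09:22–20:34 = 11 h 12 min; less 30 min break → 10 h 42 min
Sat: 06:26–15:46 = 9 h 20 min; less 30 min break → 8 h 50 min
Total worked: 47 h 46 min = 2866 min.
Regular 44 h 0 min = 2640 min at $33.00/h; overtime 3 h 46 min = 226 min at $49.50/h.
Pay = (2640 × $33.00 + 226 × $49.50) ÷ 60 = $1638.45.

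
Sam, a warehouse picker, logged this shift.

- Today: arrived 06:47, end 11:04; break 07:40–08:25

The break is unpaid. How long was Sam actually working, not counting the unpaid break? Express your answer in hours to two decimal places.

Today: 06:47–11:04 = 4 h 17 min; less 45 min break → 3 h 32 min

3.53 hours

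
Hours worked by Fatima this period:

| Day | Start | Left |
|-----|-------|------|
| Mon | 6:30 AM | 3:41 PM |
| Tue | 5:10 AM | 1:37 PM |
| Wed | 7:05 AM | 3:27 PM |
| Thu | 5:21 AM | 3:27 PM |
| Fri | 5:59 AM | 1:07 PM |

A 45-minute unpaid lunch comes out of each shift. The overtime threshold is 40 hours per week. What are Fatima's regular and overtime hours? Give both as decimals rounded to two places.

Mon: 6:30 AM–3:41 PM = 9 h 11 min; less 45 min break → 8 h 26 min
Tue: 5:10 AM–1:37 PM = 8 h 27 min; less 45 min break → 7 h 42 min
Wed: 7:05 AM–3:27 PM = 8 h 22 min; less 45 min break → 7 h 37 min
Thu: 5:21 AM–3:27 PM = 10 h 6 min; less 45 min break → 9 h 21 min
Fri: 5:59 AM–1:07 PM = 7 h 8 min; less 45 min break → 6 h 23 min
Total worked: 39 h 29 min = 39.48 h.
Threshold 40 h → overtime 0 h 0 min, regular 39 h 29 min.

Regular 39.48 hours, overtime 0.00 hours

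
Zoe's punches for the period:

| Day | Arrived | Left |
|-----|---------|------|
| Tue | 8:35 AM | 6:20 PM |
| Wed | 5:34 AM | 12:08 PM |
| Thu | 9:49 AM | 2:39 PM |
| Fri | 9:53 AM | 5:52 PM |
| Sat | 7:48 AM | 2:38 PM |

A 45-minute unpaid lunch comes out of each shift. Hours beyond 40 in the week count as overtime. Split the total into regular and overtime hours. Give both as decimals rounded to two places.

Tue: 8:35 AM–6:20 PM = 9 h 45 min; less 45 min break → 9 h 0 min
Wed: 5:34 AM–12:08 PM = 6 h 34 min; less 45 min break → 5 h 49 min
Thu: 9:49 AM–2:39 PM = 4 h 50 min; less 45 min break → 4 h 5 min
Fri: 9:53 AM–5:52 PM = 7 h 59 min; less 45 min break → 7 h 14 min
Sat: 7:48 AM–2:38 PM = 6 h 50 min; less 45 min break → 6 h 5 min
Total worked: 32 h 13 min = 32.22 h.
Threshold 40 h → overtime 0 h 0 min, regular 32 h 13 min.

Regular 32.22 hours, overtime 0.00 hours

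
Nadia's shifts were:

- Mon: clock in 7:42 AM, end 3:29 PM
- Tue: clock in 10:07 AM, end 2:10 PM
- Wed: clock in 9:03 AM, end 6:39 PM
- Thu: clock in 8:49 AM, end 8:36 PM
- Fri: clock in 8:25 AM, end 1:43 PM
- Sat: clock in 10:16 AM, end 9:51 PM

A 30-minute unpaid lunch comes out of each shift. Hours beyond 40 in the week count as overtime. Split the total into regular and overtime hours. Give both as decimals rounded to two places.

Mon: 7:42 AM–3:29 PM = 7 h 47 min; less 30 min break → 7 h 17 min
Tue: 10:07 AM–2:10 PM = 4 h 3 min; less 30 min break → 3 h 33 min
Wed: 9:03 AM–6:39 PM = 9 h 36 min; less 30 min break → 9 h 6 min
Thu: 8:49 AM–8:36 PM = 11 h 47 min; less 30 min break → 11 h 17 min
Fri: 8:25 AM–1:43 PM = 5 h 18 min; less 30 min break → 4 h 48 min
Sat: 10:16 AM–9:51 PM = 11 h 35 min; less 30 min break → 11 h 5 min
Total worked: 47 h 6 min = 47.10 h.
Threshold 40 h → overtime 7 h 6 min, regular 40 h 0 min.

Regular 40.00 hours, overtime 7.10 hours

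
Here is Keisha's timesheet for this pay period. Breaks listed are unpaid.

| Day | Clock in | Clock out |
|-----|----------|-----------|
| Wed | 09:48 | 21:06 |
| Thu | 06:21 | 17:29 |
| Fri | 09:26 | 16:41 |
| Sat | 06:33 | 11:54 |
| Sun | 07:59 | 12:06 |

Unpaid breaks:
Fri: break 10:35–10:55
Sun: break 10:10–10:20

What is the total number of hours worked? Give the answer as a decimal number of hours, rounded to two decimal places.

38.65 hours

Wed: 09:48–21:06 = 11 h 18 min
Thu: 06:21–17:29 = 11 h 8 min
Fri: 09:26–16:41 = 7 h 15 min; less 20 min break → 6 h 55 min
Sat: 06:33–11:54 = 5 h 21 min
Sun: 07:59–12:06 = 4 h 7 min; less 10 min break → 3 h 57 min
Total: 11 h 18 min + 11 h 8 min + 6 h 55 min + 5 h 21 min + 3 h 57 min = 38 h 39 min.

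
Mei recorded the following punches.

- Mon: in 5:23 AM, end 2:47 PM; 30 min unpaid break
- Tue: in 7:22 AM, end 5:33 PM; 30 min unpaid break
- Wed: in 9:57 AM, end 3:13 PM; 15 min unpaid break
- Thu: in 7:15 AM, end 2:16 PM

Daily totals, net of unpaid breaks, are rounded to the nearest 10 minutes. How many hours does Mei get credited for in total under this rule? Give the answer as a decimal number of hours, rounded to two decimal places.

Mon: 5:23 AM–2:47 PM = 9 h 24 min − 30 min = 8 h 54 min → rounds to 8 h 50 min
Tue: 7:22 AM–5:33 PM = 10 h 11 min − 30 min = 9 h 41 min → rounds to 9 h 40 min
Wed: 9:57 AM–3:13 PM = 5 h 16 min − 15 min = 5 h 1 min → rounds to 5 h 0 min
Thu: 7:15 AM–2:16 PM = 7 h 1 min → rounds to 7 h 0 min
Total credited: 30 h 30 min.

30.50 hours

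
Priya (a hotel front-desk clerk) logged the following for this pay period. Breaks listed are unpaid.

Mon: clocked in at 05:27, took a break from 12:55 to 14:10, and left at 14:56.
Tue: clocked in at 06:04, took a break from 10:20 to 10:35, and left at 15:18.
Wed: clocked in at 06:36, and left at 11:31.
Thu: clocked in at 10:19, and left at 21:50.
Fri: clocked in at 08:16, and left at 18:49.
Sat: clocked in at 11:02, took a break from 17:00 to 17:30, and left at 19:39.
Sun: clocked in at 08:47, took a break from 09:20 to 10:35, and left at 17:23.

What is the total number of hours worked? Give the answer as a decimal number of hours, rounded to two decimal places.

59.67 hours

Mon: 05:27–14:56 = 9 h 29 min; less 75 min break → 8 h 14 min
Tue: 06:04–15:18 = 9 h 14 min; less 15 min break → 8 h 59 min
Wed: 06:36–11:31 = 4 h 55 min
Thu: 10:19–21:50 = 11 h 31 min
Fri: 08:16–18:49 = 10 h 33 min
Sat: 11:02–19:39 = 8 h 37 min; less 30 min break → 8 h 7 min
Sun: 08:47–17:23 = 8 h 36 min; less 75 min break → 7 h 21 min
Total: 8 h 14 min + 8 h 59 min + 4 h 55 min + 11 h 31 min + 10 h 33 min + 8 h 7 min + 7 h 21 min = 59 h 40 min.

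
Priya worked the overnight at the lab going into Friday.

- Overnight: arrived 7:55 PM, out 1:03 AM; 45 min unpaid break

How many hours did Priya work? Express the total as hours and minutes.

Overnight: 7:55 PM → midnight = 4 h 5 min; midnight → 1:03 AM = 1 h 3 min; span 5 h 8 min; less 45 min break → 4 h 23 min

4 h 23 min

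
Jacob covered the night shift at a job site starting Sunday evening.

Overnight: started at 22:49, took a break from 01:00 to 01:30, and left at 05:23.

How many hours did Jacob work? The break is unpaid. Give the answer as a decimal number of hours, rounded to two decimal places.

6.07 hours

Overnight: 22:49 → midnight = 1 h 11 min; midnight → 05:23 = 5 h 23 min; span 6 h 34 min; less 30 min break → 6 h 4 min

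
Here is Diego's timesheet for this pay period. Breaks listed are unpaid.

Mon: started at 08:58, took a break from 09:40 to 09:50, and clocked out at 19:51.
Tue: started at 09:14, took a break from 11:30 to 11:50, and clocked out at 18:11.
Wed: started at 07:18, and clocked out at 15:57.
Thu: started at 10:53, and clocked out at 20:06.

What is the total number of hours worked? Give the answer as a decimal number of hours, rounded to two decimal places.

Mon: 08:58–19:51 = 10 h 53 min; less 10 min break → 10 h 43 min
Tue: 09:14–18:11 = 8 h 57 min; less 20 min break → 8 h 37 min
Wed: 07:18–15:57 = 8 h 39 min
Thu: 10:53–20:06 = 9 h 13 min
Total: 10 h 43 min + 8 h 37 min + 8 h 39 min + 9 h 13 min = 37 h 12 min.

37.20 hours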